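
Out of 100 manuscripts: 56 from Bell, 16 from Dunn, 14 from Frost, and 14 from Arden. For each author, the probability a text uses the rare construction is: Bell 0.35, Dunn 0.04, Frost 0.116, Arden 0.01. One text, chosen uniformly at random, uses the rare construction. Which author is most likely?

Unnormalized posteriors (prior × likelihood):
  Bell: 0.56 × 0.35 = 0.196
  Dunn: 0.16 × 0.04 = 0.0064
  Frost: 0.14 × 0.116 = 0.01624
  Arden: 0.14 × 0.01 = 0.0014
Total = 0.22004.
Largest term belongs to Bell, so Bell is most probable.

Bell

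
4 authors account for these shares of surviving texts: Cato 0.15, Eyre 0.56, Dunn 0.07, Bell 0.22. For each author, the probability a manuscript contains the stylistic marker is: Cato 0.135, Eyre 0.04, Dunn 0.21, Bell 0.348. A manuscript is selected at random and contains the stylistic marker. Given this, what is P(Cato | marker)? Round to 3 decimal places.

0.151

Compute prior × likelihood for every hypothesis:
  Cato: 0.15 × 0.135 = 0.02025
  Eyre: 0.56 × 0.04 = 0.0224
  Dunn: 0.07 × 0.21 = 0.0147
  Bell: 0.22 × 0.348 = 0.07656
Total = 0.13391.
P(Cato | evidence) = 0.02025 / 0.13391 ≈ 0.151.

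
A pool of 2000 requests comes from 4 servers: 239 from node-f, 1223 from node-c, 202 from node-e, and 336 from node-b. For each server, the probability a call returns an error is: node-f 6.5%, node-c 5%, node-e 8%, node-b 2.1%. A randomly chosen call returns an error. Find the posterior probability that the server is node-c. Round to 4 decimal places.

Compute prior × likelihood for every hypothesis:
  node-f: 0.1195 × 0.065 = 0.0077675
  node-c: 0.6115 × 0.05 = 0.030575
  node-e: 0.101 × 0.08 = 0.00808
  node-b: 0.168 × 0.021 = 0.003528
Normalizing constant = 0.0499505.
P(node-c | evidence) = 0.030575 / 0.0499505 ≈ 0.6121.

0.6121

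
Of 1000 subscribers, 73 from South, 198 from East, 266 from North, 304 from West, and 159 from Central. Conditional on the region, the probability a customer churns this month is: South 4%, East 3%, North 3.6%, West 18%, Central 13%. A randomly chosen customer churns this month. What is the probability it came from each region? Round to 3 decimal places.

South 0.031, East 0.063, North 0.102, West 0.583, Central 0.220

By Bayes' rule, posterior ∝ prior × likelihood:
  South: 0.073 × 0.04 = 0.00292
  East: 0.198 × 0.03 = 0.00594
  North: 0.266 × 0.036 = 0.009576
  West: 0.304 × 0.18 = 0.05472
  Central: 0.159 × 0.13 = 0.02067
Sum = 0.093826.
P(South | churn) = 0.00292/0.093826 ≈ 0.031
P(East | churn) = 0.00594/0.093826 ≈ 0.063
P(North | churn) = 0.009576/0.093826 ≈ 0.102
P(West | churn) = 0.05472/0.093826 ≈ 0.583
P(Central | churn) = 0.02067/0.093826 ≈ 0.220
(Check: 0.031+0.063+0.102+0.583+0.220 = 0.999.)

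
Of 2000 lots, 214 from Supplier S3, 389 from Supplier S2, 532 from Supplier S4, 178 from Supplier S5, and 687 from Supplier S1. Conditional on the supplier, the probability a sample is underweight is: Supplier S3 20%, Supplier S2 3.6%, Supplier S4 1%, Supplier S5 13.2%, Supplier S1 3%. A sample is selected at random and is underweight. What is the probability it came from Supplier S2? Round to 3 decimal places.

Unnormalized posteriors (prior × likelihood):
  Supplier S3: 0.107 × 0.2 = 0.0214
  Supplier S2: 0.1945 × 0.036 = 0.007002
  Supplier S4: 0.266 × 0.01 = 0.00266
  Supplier S5: 0.089 × 0.132 = 0.011748
  Supplier S1: 0.3435 × 0.03 = 0.010305
Total = 0.053115.
P(Supplier S2 | evidence) = 0.007002 / 0.053115 ≈ 0.132.

0.132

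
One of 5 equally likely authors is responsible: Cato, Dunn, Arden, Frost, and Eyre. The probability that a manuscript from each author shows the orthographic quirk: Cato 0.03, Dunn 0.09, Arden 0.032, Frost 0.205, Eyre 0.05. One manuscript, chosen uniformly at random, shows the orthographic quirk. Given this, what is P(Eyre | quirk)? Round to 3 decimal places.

0.123

With a uniform prior (1/5 each), posterior ∝ likelihood:
  Cato: 0.03
  Dunn: 0.09
  Arden: 0.032
  Frost: 0.205
  Eyre: 0.05
Sum = 0.407.
P(Eyre | evidence) = 0.05 / 0.407 ≈ 0.123.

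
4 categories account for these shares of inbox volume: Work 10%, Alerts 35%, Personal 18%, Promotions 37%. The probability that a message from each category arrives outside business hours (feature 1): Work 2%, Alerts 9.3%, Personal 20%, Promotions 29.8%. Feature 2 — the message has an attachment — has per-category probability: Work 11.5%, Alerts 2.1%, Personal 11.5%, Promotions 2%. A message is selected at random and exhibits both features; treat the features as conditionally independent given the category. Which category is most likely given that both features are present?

Prior × likelihood for each hypothesis:
  Work: 0.1 × 0.02 × 0.115 = 0.00023
  Alerts: 0.35 × 0.093 × 0.021 = 0.00068355
  Personal: 0.18 × 0.2 × 0.115 = 0.00414
  Promotions: 0.37 × 0.298 × 0.02 = 0.0022052
Total = 0.00725875.
Largest term belongs to Personal, so Personal is most probable.

Personal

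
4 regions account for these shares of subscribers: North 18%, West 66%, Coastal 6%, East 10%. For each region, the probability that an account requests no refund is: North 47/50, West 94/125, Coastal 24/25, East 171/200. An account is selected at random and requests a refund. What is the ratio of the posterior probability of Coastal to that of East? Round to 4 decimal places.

0.1655

Taking complements, P(refund | each) = North 0.06, West 0.248, Coastal 0.04, East 0.145.
Unnormalized posteriors (prior × likelihood):
  North: 0.18 × 0.06 = 0.0108
  West: 0.66 × 0.248 = 0.16368
  Coastal: 0.06 × 0.04 = 0.0024
  East: 0.1 × 0.145 = 0.0145
Normalizing constant = 0.19138.
The ratio is 0.0024 / 0.0145 (the normalizer cancels) = 0.1655.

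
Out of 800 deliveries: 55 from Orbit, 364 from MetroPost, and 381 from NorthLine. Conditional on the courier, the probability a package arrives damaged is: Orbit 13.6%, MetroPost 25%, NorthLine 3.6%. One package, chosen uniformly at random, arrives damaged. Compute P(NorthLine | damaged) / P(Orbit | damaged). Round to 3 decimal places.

1.834

Prior × likelihood for each hypothesis:
  Orbit: 0.06875 × 0.136 = 0.00935
  MetroPost: 0.455 × 0.25 = 0.11375
  NorthLine: 0.47625 × 0.036 = 0.017145
Normalizing constant = 0.140245.
The ratio is 0.017145 / 0.00935 (the normalizer cancels) = 1.834.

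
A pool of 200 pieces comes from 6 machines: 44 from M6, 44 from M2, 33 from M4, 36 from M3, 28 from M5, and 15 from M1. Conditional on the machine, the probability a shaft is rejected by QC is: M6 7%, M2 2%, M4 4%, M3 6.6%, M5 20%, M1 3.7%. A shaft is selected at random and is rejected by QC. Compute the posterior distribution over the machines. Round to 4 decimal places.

M6 0.2230, M2 0.0637, M4 0.0956, M3 0.1720, M5 0.4055, M1 0.0402

By Bayes' rule, posterior ∝ prior × likelihood:
  M6: 0.22 × 0.07 = 0.0154
  M2: 0.22 × 0.02 = 0.0044
  M4: 0.165 × 0.04 = 0.0066
  M3: 0.18 × 0.066 = 0.01188
  M5: 0.14 × 0.2 = 0.028
  M1: 0.075 × 0.037 = 0.002775
Sum = 0.069055.
P(M6 | rejected) = 0.0154/0.069055 ≈ 0.2230
P(M2 | rejected) = 0.0044/0.069055 ≈ 0.0637
P(M4 | rejected) = 0.0066/0.069055 ≈ 0.0956
P(M3 | rejected) = 0.01188/0.069055 ≈ 0.1720
P(M5 | rejected) = 0.028/0.069055 ≈ 0.4055
P(M1 | rejected) = 0.002775/0.069055 ≈ 0.0402
(Check: 0.2230+0.0637+0.0956+0.1720+0.4055+0.0402 = 1.0000.)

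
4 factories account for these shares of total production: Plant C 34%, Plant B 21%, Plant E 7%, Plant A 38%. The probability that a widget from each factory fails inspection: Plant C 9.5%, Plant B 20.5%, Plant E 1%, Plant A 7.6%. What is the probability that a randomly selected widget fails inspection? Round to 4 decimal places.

0.1049

Compute prior × likelihood for every hypothesis:
  Plant C: 0.34 × 0.095 = 0.0323
  Plant B: 0.21 × 0.205 = 0.04305
  Plant E: 0.07 × 0.01 = 0.0007
  Plant A: 0.38 × 0.076 = 0.02888
P(nonconforming) = 0.0323 + 0.04305 + 0.0007 + 0.02888 = 0.10493 → 0.1049.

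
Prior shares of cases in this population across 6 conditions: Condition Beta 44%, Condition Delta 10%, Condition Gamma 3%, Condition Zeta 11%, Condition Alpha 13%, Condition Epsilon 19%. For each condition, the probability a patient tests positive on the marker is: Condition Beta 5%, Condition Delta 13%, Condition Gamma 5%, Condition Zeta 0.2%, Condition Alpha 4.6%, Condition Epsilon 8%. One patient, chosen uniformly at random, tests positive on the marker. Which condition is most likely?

Condition Beta

Prior × likelihood for each hypothesis:
  Condition Beta: 0.44 × 0.05 = 0.022
  Condition Delta: 0.1 × 0.13 = 0.013
  Condition Gamma: 0.03 × 0.05 = 0.0015
  Condition Zeta: 0.11 × 0.002 = 0.00022
  Condition Alpha: 0.13 × 0.046 = 0.00598
  Condition Epsilon: 0.19 × 0.08 = 0.0152
Sum = 0.0579.
Largest term belongs to Condition Beta, so Condition Beta is most probable.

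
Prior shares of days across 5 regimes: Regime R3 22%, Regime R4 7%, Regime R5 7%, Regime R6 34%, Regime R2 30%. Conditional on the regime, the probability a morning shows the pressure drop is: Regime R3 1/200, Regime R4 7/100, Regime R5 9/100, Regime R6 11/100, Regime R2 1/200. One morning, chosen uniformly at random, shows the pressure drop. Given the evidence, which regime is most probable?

By Bayes' rule, posterior ∝ prior × likelihood:
  Regime R3: 0.22 × 0.005 = 0.0011
  Regime R4: 0.07 × 0.07 = 0.0049
  Regime R5: 0.07 × 0.09 = 0.0063
  Regime R6: 0.34 × 0.11 = 0.0374
  Regime R2: 0.3 × 0.005 = 0.0015
Total = 0.0512.
Largest term belongs to Regime R6, so Regime R6 is most probable.

Regime R6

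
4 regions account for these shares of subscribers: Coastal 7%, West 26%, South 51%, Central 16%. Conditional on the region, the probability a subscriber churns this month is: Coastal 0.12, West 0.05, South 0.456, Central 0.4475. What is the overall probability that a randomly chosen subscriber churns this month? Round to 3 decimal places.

Prior × likelihood for each hypothesis:
  Coastal: 0.07 × 0.12 = 0.0084
  West: 0.26 × 0.05 = 0.013
  South: 0.51 × 0.456 = 0.23256
  Central: 0.16 × 0.4475 = 0.0716
P(churn) = 0.0084 + 0.013 + 0.23256 + 0.0716 = 0.32556 → 0.326.

0.326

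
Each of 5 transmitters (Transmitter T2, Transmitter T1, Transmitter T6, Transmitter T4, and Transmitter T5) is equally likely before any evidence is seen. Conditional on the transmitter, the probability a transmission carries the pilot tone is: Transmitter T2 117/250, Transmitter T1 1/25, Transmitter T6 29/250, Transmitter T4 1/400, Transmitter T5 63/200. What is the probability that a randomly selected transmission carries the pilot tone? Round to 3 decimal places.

With a uniform prior (1/5 each), posterior ∝ likelihood:
  Transmitter T2: 0.468
  Transmitter T1: 0.04
  Transmitter T6: 0.116
  Transmitter T4: 0.0025
  Transmitter T5: 0.315
P(pilot) = (1/5) × (0.468 + 0.04 + 0.116 + 0.0025 + 0.315) = 0.9415/5 ≈ 0.188.

0.188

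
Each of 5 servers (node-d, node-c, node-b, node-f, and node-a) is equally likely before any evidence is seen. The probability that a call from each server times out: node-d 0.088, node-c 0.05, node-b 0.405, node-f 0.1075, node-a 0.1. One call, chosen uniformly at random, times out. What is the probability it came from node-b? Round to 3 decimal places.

With a uniform prior (1/5 each), posterior ∝ likelihood:
  node-d: 0.088
  node-c: 0.05
  node-b: 0.405
  node-f: 0.1075
  node-a: 0.1
Sum = 0.7505.
P(node-b | evidence) = 0.405 / 0.7505 ≈ 0.540.

0.540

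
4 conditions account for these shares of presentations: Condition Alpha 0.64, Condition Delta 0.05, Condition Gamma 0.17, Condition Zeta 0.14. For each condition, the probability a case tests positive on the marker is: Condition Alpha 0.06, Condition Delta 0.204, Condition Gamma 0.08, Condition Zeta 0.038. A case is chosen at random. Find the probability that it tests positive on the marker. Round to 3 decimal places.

Unnormalized posteriors (prior × likelihood):
  Condition Alpha: 0.64 × 0.06 = 0.0384
  Condition Delta: 0.05 × 0.204 = 0.0102
  Condition Gamma: 0.17 × 0.08 = 0.0136
  Condition Zeta: 0.14 × 0.038 = 0.00532
P(marker-positive) = 0.0384 + 0.0102 + 0.0136 + 0.00532 = 0.06752 → 0.068.

0.068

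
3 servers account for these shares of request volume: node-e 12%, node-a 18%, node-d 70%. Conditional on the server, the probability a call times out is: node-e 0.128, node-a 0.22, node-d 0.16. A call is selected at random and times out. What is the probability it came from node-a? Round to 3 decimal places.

By Bayes' rule, posterior ∝ prior × likelihood:
  node-e: 0.12 × 0.128 = 0.01536
  node-a: 0.18 × 0.22 = 0.0396
  node-d: 0.7 × 0.16 = 0.112
Normalizing constant = 0.16696.
P(node-a | evidence) = 0.0396 / 0.16696 ≈ 0.237.

0.237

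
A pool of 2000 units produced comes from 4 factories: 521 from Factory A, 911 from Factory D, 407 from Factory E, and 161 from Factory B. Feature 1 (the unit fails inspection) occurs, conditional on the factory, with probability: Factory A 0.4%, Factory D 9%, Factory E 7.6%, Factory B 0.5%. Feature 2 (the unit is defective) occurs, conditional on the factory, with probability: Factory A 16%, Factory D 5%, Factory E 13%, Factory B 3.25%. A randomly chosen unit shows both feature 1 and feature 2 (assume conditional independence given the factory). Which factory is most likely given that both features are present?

Factory D

By Bayes' rule, posterior ∝ prior × likelihood:
  Factory A: 0.2605 × 0.004 × 0.16 = 0.00016672
  Factory D: 0.4555 × 0.09 × 0.05 = 0.00204975
  Factory E: 0.2035 × 0.076 × 0.13 = 0.00201058
  Factory B: 0.0805 × 0.005 × 0.0325 = 0.00001308125
Sum = 0.00424013125.
Largest term belongs to Factory D, so Factory D is most probable.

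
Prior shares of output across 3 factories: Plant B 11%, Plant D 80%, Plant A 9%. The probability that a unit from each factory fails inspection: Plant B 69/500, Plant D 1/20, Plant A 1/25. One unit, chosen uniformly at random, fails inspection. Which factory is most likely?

Plant D

Prior × likelihood for each hypothesis:
  Plant B: 0.11 × 0.138 = 0.01518
  Plant D: 0.8 × 0.05 = 0.04
  Plant A: 0.09 × 0.04 = 0.0036
Sum = 0.05878.
Largest term belongs to Plant D, so Plant D is most probable.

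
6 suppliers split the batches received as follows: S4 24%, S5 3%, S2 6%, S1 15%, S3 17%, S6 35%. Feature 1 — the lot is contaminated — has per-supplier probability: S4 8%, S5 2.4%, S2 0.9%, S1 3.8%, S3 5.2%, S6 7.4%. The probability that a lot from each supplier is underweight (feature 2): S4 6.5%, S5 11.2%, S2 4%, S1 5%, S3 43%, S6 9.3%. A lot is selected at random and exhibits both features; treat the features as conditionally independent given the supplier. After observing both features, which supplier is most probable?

S3

Prior × likelihood for each hypothesis:
  S4: 0.24 × 0.08 × 0.065 = 0.001248
  S5: 0.03 × 0.024 × 0.112 = 0.00008064
  S2: 0.06 × 0.009 × 0.04 = 0.0000216
  S1: 0.15 × 0.038 × 0.05 = 0.000285
  S3: 0.17 × 0.052 × 0.43 = 0.0038012
  S6: 0.35 × 0.074 × 0.093 = 0.0024087
Sum = 0.00784514.
Largest term belongs to S3, so S3 is most probable.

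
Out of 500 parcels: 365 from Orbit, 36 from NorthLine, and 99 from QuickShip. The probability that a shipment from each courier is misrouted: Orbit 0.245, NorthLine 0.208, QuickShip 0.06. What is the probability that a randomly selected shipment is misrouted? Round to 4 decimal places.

0.2057

By Bayes' rule, posterior ∝ prior × likelihood:
  Orbit: 0.73 × 0.245 = 0.17885
  NorthLine: 0.072 × 0.208 = 0.014976
  QuickShip: 0.198 × 0.06 = 0.01188
P(misrouted) = 0.17885 + 0.014976 + 0.01188 = 0.205706 → 0.2057.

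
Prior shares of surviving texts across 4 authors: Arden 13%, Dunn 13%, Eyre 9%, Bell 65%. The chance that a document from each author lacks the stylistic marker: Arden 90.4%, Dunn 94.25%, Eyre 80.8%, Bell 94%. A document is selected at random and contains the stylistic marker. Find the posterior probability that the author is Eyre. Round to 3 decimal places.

Taking complements, P(marker | each) = Arden 0.096, Dunn 0.0575, Eyre 0.192, Bell 0.06.
Compute prior × likelihood for every hypothesis:
  Arden: 0.13 × 0.096 = 0.01248
  Dunn: 0.13 × 0.0575 = 0.007475
  Eyre: 0.09 × 0.192 = 0.01728
  Bell: 0.65 × 0.06 = 0.039
Total = 0.076235.
P(Eyre | evidence) = 0.01728 / 0.076235 ≈ 0.227.

0.227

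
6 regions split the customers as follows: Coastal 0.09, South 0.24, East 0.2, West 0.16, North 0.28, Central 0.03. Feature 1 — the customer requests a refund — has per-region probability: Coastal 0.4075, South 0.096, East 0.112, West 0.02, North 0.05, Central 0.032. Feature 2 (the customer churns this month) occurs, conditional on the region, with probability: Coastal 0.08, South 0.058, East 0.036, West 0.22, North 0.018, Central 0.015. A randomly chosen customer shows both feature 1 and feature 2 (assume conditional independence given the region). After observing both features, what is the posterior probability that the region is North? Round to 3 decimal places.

Compute prior × likelihood for every hypothesis:
  Coastal: 0.09 × 0.4075 × 0.08 = 0.002934
  South: 0.24 × 0.096 × 0.058 = 0.00133632
  East: 0.2 × 0.112 × 0.036 = 0.0008064
  West: 0.16 × 0.02 × 0.22 = 0.000704
  North: 0.28 × 0.05 × 0.018 = 0.000252
  Central: 0.03 × 0.032 × 0.015 = 0.0000144
Total = 0.00604712.
P(North | evidence) = 0.000252 / 0.00604712 ≈ 0.042.

0.042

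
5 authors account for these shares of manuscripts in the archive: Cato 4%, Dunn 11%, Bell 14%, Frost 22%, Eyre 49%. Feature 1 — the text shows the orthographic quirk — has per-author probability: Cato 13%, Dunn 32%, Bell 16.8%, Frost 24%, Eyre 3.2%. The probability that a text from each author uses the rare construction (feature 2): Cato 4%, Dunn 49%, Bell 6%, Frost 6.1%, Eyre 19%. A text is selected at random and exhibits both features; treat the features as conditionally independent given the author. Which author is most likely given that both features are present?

Dunn

Compute prior × likelihood for every hypothesis:
  Cato: 0.04 × 0.13 × 0.04 = 0.000208
  Dunn: 0.11 × 0.32 × 0.49 = 0.017248
  Bell: 0.14 × 0.168 × 0.06 = 0.0014112
  Frost: 0.22 × 0.24 × 0.061 = 0.0032208
  Eyre: 0.49 × 0.032 × 0.19 = 0.0029792
Sum = 0.0250672.
Largest term belongs to Dunn, so Dunn is most probable.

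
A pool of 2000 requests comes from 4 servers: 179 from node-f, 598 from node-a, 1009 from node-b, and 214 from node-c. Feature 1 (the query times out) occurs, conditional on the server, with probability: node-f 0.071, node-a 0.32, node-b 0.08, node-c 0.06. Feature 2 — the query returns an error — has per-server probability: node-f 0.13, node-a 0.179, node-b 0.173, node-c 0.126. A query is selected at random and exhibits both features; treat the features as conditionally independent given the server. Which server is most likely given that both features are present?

Prior × likelihood for each hypothesis:
  node-f: 0.0895 × 0.071 × 0.13 = 0.000826085
  node-a: 0.299 × 0.32 × 0.179 = 0.01712672
  node-b: 0.5045 × 0.08 × 0.173 = 0.00698228
  node-c: 0.107 × 0.06 × 0.126 = 0.00080892
Normalizing constant = 0.025744005.
Largest term belongs to node-a, so node-a is most probable.

node-a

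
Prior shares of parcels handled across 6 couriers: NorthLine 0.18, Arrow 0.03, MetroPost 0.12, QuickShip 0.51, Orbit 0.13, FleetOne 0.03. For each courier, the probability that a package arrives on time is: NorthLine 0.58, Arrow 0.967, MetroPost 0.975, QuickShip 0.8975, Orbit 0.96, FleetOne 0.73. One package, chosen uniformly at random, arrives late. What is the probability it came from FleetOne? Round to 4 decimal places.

Taking complements, P(late | each) = NorthLine 0.42, Arrow 0.033, MetroPost 0.025, QuickShip 0.1025, Orbit 0.04, FleetOne 0.27.
Prior × likelihood for each hypothesis:
  NorthLine: 0.18 × 0.42 = 0.0756
  Arrow: 0.03 × 0.033 = 0.00099
  MetroPost: 0.12 × 0.025 = 0.003
  QuickShip: 0.51 × 0.1025 = 0.052275
  Orbit: 0.13 × 0.04 = 0.0052
  FleetOne: 0.03 × 0.27 = 0.0081
Total = 0.145165.
P(FleetOne | evidence) = 0.0081 / 0.145165 ≈ 0.0558.

0.0558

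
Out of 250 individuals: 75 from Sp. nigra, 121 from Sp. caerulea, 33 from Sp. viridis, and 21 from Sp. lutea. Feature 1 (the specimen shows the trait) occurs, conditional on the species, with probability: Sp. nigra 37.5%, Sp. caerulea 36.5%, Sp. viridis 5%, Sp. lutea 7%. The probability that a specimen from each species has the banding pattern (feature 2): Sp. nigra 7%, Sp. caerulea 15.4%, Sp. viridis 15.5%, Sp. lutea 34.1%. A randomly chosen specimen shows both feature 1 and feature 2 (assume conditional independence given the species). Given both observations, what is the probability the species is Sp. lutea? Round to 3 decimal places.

0.053

Prior × likelihood for each hypothesis:
  Sp. nigra: 0.3 × 0.375 × 0.07 = 0.007875
  Sp. caerulea: 0.484 × 0.365 × 0.154 = 0.02720564
  Sp. viridis: 0.132 × 0.05 × 0.155 = 0.001023
  Sp. lutea: 0.084 × 0.07 × 0.341 = 0.00200508
Normalizing constant = 0.03810872.
P(Sp. lutea | evidence) = 0.00200508 / 0.03810872 ≈ 0.053.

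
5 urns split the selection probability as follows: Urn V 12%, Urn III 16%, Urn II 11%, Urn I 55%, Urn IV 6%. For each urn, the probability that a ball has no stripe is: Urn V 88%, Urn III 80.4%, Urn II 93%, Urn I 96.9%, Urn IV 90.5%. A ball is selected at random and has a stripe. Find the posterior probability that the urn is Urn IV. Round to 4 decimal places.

0.0748

Taking complements, P(striped | each) = Urn V 0.12, Urn III 0.196, Urn II 0.07, Urn I 0.031, Urn IV 0.095.
Compute prior × likelihood for every hypothesis:
  Urn V: 0.12 × 0.12 = 0.0144
  Urn III: 0.16 × 0.196 = 0.03136
  Urn II: 0.11 × 0.07 = 0.0077
  Urn I: 0.55 × 0.031 = 0.01705
  Urn IV: 0.06 × 0.095 = 0.0057
Total = 0.07621.
P(Urn IV | evidence) = 0.0057 / 0.07621 ≈ 0.0748.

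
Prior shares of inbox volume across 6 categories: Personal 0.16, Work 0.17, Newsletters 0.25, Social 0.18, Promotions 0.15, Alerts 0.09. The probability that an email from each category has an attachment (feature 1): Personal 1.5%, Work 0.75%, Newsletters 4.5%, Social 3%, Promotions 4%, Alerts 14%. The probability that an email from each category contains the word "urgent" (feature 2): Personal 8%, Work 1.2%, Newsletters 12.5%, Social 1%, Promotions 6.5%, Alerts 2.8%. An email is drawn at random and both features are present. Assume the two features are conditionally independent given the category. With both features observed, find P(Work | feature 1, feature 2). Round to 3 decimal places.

0.006

Unnormalized posteriors (prior × likelihood):
  Personal: 0.16 × 0.015 × 0.08 = 0.000192
  Work: 0.17 × 0.0075 × 0.012 = 0.0000153
  Newsletters: 0.25 × 0.045 × 0.125 = 0.00140625
  Social: 0.18 × 0.03 × 0.01 = 0.000054
  Promotions: 0.15 × 0.04 × 0.065 = 0.00039
  Alerts: 0.09 × 0.14 × 0.028 = 0.0003528
Normalizing constant = 0.00241035.
P(Work | evidence) = 0.0000153 / 0.00241035 ≈ 0.006.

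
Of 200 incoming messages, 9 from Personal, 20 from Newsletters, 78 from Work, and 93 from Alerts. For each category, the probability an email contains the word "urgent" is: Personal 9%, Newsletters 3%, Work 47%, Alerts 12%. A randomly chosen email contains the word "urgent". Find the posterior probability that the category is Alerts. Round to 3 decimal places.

Prior × likelihood for each hypothesis:
  Personal: 0.045 × 0.09 = 0.00405
  Newsletters: 0.1 × 0.03 = 0.003
  Work: 0.39 × 0.47 = 0.1833
  Alerts: 0.465 × 0.12 = 0.0558
Normalizing constant = 0.24615.
P(Alerts | evidence) = 0.0558 / 0.24615 ≈ 0.227.

0.227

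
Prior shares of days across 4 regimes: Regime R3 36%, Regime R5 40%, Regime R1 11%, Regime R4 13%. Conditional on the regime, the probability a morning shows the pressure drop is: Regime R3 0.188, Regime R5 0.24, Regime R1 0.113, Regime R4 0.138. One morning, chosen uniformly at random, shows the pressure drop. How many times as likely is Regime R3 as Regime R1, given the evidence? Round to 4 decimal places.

By Bayes' rule, posterior ∝ prior × likelihood:
  Regime R3: 0.36 × 0.188 = 0.06768
  Regime R5: 0.4 × 0.24 = 0.096
  Regime R1: 0.11 × 0.113 = 0.01243
  Regime R4: 0.13 × 0.138 = 0.01794
Normalizing constant = 0.19405.
The ratio is 0.06768 / 0.01243 (the normalizer cancels) = 5.4449.

5.4449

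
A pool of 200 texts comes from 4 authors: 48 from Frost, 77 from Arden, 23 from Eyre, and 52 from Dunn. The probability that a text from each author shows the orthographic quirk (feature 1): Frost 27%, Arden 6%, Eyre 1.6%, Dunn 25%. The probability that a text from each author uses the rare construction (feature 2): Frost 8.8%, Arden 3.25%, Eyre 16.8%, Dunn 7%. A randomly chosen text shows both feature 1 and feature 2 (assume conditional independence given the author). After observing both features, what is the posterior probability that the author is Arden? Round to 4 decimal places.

0.0664

Unnormalized posteriors (prior × likelihood):
  Frost: 0.24 × 0.27 × 0.088 = 0.0057024
  Arden: 0.385 × 0.06 × 0.0325 = 0.00075075
  Eyre: 0.115 × 0.016 × 0.168 = 0.00030912
  Dunn: 0.26 × 0.25 × 0.07 = 0.00455
Total = 0.01131227.
P(Arden | evidence) = 0.00075075 / 0.01131227 ≈ 0.0664.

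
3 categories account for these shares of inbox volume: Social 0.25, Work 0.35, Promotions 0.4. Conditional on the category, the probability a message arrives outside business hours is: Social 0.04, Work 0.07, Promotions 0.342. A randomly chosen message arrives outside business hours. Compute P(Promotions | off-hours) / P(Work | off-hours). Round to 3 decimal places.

Unnormalized posteriors (prior × likelihood):
  Social: 0.25 × 0.04 = 0.01
  Work: 0.35 × 0.07 = 0.0245
  Promotions: 0.4 × 0.342 = 0.1368
Normalizing constant = 0.1713.
The ratio is 0.1368 / 0.0245 (the normalizer cancels) = 5.584.

5.584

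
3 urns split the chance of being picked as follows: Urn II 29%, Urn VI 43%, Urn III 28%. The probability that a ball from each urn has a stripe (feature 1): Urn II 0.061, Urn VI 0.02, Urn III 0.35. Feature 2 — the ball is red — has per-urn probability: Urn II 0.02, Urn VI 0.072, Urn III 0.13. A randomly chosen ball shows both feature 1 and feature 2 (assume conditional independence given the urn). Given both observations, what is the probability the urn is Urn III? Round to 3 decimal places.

0.929

Compute prior × likelihood for every hypothesis:
  Urn II: 0.29 × 0.061 × 0.02 = 0.0003538
  Urn VI: 0.43 × 0.02 × 0.072 = 0.0006192
  Urn III: 0.28 × 0.35 × 0.13 = 0.01274
Total = 0.013713.
P(Urn III | evidence) = 0.01274 / 0.013713 ≈ 0.929.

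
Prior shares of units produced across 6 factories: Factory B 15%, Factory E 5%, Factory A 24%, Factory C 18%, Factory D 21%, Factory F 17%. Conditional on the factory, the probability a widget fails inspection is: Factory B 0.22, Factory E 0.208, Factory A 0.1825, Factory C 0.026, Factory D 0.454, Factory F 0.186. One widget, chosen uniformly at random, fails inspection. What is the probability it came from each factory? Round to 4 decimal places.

Compute prior × likelihood for every hypothesis:
  Factory B: 0.15 × 0.22 = 0.033
  Factory E: 0.05 × 0.208 = 0.0104
  Factory A: 0.24 × 0.1825 = 0.0438
  Factory C: 0.18 × 0.026 = 0.00468
  Factory D: 0.21 × 0.454 = 0.09534
  Factory F: 0.17 × 0.186 = 0.03162
Normalizing constant = 0.21884.
P(Factory B | nonconforming) = 0.033/0.21884 ≈ 0.1508
P(Factory E | nonconforming) = 0.0104/0.21884 ≈ 0.0475
P(Factory A | nonconforming) = 0.0438/0.21884 ≈ 0.2001
P(Factory C | nonconforming) = 0.00468/0.21884 ≈ 0.0214
P(Factory D | nonconforming) = 0.09534/0.21884 ≈ 0.4357
P(Factory F | nonconforming) = 0.03162/0.21884 ≈ 0.1445
(Check: 0.1508+0.0475+0.2001+0.0214+0.4357+0.1445 = 1.0000.)

Factory B 0.1508, Factory E 0.0475, Factory A 0.2001, Factory C 0.0214, Factory D 0.4357, Factory F 0.1445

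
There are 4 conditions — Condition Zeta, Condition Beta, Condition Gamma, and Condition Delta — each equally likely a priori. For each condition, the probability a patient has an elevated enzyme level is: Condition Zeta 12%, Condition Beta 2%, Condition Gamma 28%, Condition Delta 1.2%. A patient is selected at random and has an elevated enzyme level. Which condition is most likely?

With a uniform prior (1/4 each), posterior ∝ likelihood:
  Condition Zeta: 0.12
  Condition Beta: 0.02
  Condition Gamma: 0.28
  Condition Delta: 0.012
Total = 0.432.
Largest term belongs to Condition Gamma, so Condition Gamma is most probable.

Condition Gamma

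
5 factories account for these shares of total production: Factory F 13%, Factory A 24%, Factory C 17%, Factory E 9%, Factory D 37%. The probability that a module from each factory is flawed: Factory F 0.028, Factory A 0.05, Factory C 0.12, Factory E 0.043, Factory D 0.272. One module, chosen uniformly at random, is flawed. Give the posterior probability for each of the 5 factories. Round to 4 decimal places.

Factory F 0.0259, Factory A 0.0854, Factory C 0.1451, Factory E 0.0275, Factory D 0.7160

Unnormalized posteriors (prior × likelihood):
  Factory F: 0.13 × 0.028 = 0.00364
  Factory A: 0.24 × 0.05 = 0.012
  Factory C: 0.17 × 0.12 = 0.0204
  Factory E: 0.09 × 0.043 = 0.00387
  Factory D: 0.37 × 0.272 = 0.10064
Total = 0.14055.
P(Factory F | flawed) = 0.00364/0.14055 ≈ 0.0259
P(Factory A | flawed) = 0.012/0.14055 ≈ 0.0854
P(Factory C | flawed) = 0.0204/0.14055 ≈ 0.1451
P(Factory E | flawed) = 0.00387/0.14055 ≈ 0.0275
P(Factory D | flawed) = 0.10064/0.14055 ≈ 0.7160
(Check: 0.0259+0.0854+0.1451+0.0275+0.7160 = 0.9999.)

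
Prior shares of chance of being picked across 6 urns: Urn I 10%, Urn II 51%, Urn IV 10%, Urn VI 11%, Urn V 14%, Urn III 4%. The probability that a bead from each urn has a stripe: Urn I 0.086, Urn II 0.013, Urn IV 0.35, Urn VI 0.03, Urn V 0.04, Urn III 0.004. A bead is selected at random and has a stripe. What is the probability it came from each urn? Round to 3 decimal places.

By Bayes' rule, posterior ∝ prior × likelihood:
  Urn I: 0.1 × 0.086 = 0.0086
  Urn II: 0.51 × 0.013 = 0.00663
  Urn IV: 0.1 × 0.35 = 0.035
  Urn VI: 0.11 × 0.03 = 0.0033
  Urn V: 0.14 × 0.04 = 0.0056
  Urn III: 0.04 × 0.004 = 0.00016
Sum = 0.05929.
P(Urn I | striped) = 0.0086/0.05929 ≈ 0.145
P(Urn II | striped) = 0.00663/0.05929 ≈ 0.112
P(Urn IV | striped) = 0.035/0.05929 ≈ 0.590
P(Urn VI | striped) = 0.0033/0.05929 ≈ 0.056
P(Urn V | striped) = 0.0056/0.05929 ≈ 0.094
P(Urn III | striped) = 0.00016/0.05929 ≈ 0.003

Urn I 0.145, Urn II 0.112, Urn IV 0.590, Urn VI 0.056, Urn V 0.094, Urn III 0.003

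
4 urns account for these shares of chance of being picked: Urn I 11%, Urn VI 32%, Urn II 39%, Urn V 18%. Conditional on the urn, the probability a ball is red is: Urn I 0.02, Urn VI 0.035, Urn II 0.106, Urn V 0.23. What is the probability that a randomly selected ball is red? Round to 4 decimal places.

Compute prior × likelihood for every hypothesis:
  Urn I: 0.11 × 0.02 = 0.0022
  Urn VI: 0.32 × 0.035 = 0.0112
  Urn II: 0.39 × 0.106 = 0.04134
  Urn V: 0.18 × 0.23 = 0.0414
P(red) = 0.0022 + 0.0112 + 0.04134 + 0.0414 = 0.09614 → 0.0961.

0.0961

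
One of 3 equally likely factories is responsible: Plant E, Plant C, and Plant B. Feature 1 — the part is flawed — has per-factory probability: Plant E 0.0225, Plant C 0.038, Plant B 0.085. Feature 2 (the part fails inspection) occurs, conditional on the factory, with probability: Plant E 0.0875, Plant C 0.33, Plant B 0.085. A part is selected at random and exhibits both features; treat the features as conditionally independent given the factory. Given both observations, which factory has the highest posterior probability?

Plant C

With a uniform prior (1/3 each), posterior ∝ likelihood:
  Plant E: 0.0225 × 0.0875 = 0.00196875
  Plant C: 0.038 × 0.33 = 0.01254
  Plant B: 0.085 × 0.085 = 0.007225
Total = 0.02173375.
Largest term belongs to Plant C, so Plant C is most probable.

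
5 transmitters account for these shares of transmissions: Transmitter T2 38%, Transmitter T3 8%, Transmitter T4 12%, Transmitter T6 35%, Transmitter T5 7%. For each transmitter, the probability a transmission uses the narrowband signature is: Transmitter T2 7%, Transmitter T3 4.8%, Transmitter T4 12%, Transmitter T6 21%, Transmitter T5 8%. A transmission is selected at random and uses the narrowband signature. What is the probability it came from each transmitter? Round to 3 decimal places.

Prior × likelihood for each hypothesis:
  Transmitter T2: 0.38 × 0.07 = 0.0266
  Transmitter T3: 0.08 × 0.048 = 0.00384
  Transmitter T4: 0.12 × 0.12 = 0.0144
  Transmitter T6: 0.35 × 0.21 = 0.0735
  Transmitter T5: 0.07 × 0.08 = 0.0056
Total = 0.12394.
P(Transmitter T2 | narrowband) = 0.0266/0.12394 ≈ 0.215
P(Transmitter T3 | narrowband) = 0.00384/0.12394 ≈ 0.031
P(Transmitter T4 | narrowband) = 0.0144/0.12394 ≈ 0.116
P(Transmitter T6 | narrowband) = 0.0735/0.12394 ≈ 0.593
P(Transmitter T5 | narrowband) = 0.0056/0.12394 ≈ 0.045

Transmitter T2 0.215, Transmitter T3 0.031, Transmitter T4 0.116, Transmitter T6 0.593, Transmitter T5 0.045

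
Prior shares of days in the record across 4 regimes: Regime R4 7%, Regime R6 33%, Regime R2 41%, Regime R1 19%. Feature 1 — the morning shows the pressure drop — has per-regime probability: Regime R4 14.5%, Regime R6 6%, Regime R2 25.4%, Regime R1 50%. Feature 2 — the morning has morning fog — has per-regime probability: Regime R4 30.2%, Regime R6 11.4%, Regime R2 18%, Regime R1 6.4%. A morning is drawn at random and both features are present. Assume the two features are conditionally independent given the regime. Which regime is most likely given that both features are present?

Regime R2

By Bayes' rule, posterior ∝ prior × likelihood:
  Regime R4: 0.07 × 0.145 × 0.302 = 0.0030653
  Regime R6: 0.33 × 0.06 × 0.114 = 0.0022572
  Regime R2: 0.41 × 0.254 × 0.18 = 0.0187452
  Regime R1: 0.19 × 0.5 × 0.064 = 0.00608
Total = 0.0301477.
Largest term belongs to Regime R2, so Regime R2 is most probable.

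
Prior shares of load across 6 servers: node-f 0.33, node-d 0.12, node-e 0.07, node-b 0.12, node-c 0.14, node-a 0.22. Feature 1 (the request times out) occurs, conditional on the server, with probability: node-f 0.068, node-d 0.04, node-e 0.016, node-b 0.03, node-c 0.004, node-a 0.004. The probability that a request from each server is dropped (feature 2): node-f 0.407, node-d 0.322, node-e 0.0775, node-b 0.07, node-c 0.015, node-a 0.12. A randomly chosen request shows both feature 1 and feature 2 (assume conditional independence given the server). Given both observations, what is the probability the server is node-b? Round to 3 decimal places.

0.023

Compute prior × likelihood for every hypothesis:
  node-f: 0.33 × 0.068 × 0.407 = 0.00913308
  node-d: 0.12 × 0.04 × 0.322 = 0.0015456
  node-e: 0.07 × 0.016 × 0.0775 = 0.0000868
  node-b: 0.12 × 0.03 × 0.07 = 0.000252
  node-c: 0.14 × 0.004 × 0.015 = 0.0000084
  node-a: 0.22 × 0.004 × 0.12 = 0.0001056
Normalizing constant = 0.01113148.
P(node-b | evidence) = 0.000252 / 0.01113148 ≈ 0.023.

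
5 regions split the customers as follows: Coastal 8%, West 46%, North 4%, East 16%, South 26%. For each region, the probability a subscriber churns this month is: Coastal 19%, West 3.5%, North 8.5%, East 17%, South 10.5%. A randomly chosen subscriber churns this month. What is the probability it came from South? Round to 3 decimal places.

Unnormalized posteriors (prior × likelihood):
  Coastal: 0.08 × 0.19 = 0.0152
  West: 0.46 × 0.035 = 0.0161
  North: 0.04 × 0.085 = 0.0034
  East: 0.16 × 0.17 = 0.0272
  South: 0.26 × 0.105 = 0.0273
Total = 0.0892.
P(South | evidence) = 0.0273 / 0.0892 ≈ 0.306.

0.306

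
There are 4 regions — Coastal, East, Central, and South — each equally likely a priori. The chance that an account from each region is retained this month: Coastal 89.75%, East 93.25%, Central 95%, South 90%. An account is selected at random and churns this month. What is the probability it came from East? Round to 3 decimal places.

0.211

Taking complements, P(churn | each) = Coastal 0.1025, East 0.0675, Central 0.05, South 0.1.
With a uniform prior (1/4 each), posterior ∝ likelihood:
  Coastal: 0.1025
  East: 0.0675
  Central: 0.05
  South: 0.1
Total = 0.32.
P(East | evidence) = 0.0675 / 0.32 ≈ 0.211.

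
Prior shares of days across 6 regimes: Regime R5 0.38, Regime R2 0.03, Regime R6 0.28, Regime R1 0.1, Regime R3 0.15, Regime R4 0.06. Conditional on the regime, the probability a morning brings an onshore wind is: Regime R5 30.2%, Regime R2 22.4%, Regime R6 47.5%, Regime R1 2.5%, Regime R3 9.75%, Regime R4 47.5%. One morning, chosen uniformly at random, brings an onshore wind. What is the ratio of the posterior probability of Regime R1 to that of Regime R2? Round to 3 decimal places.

Prior × likelihood for each hypothesis:
  Regime R5: 0.38 × 0.302 = 0.11476
  Regime R2: 0.03 × 0.224 = 0.00672
  Regime R6: 0.28 × 0.475 = 0.133
  Regime R1: 0.1 × 0.025 = 0.0025
  Regime R3: 0.15 × 0.0975 = 0.014625
  Regime R4: 0.06 × 0.475 = 0.0285
Normalizing constant = 0.300105.
The ratio is 0.0025 / 0.00672 (the normalizer cancels) = 0.372.

0.372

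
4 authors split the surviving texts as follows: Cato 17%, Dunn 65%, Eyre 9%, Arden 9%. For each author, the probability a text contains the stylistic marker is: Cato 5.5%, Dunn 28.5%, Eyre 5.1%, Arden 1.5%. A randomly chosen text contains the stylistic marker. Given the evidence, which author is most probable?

Dunn

By Bayes' rule, posterior ∝ prior × likelihood:
  Cato: 0.17 × 0.055 = 0.00935
  Dunn: 0.65 × 0.285 = 0.18525
  Eyre: 0.09 × 0.051 = 0.00459
  Arden: 0.09 × 0.015 = 0.00135
Sum = 0.20054.
Largest term belongs to Dunn, so Dunn is most probable.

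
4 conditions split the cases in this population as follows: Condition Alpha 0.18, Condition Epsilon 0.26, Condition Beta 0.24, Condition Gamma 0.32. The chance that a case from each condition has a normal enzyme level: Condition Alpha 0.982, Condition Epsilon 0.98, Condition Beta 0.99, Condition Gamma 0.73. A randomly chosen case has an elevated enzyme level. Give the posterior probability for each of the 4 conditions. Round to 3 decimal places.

Condition Alpha 0.033, Condition Epsilon 0.053, Condition Beta 0.025, Condition Gamma 0.889

Taking complements, P(elevated | each) = Condition Alpha 0.018, Condition Epsilon 0.02, Condition Beta 0.01, Condition Gamma 0.27.
Unnormalized posteriors (prior × likelihood):
  Condition Alpha: 0.18 × 0.018 = 0.00324
  Condition Epsilon: 0.26 × 0.02 = 0.0052
  Condition Beta: 0.24 × 0.01 = 0.0024
  Condition Gamma: 0.32 × 0.27 = 0.0864
Total = 0.09724.
P(Condition Alpha | elevated) = 0.00324/0.09724 ≈ 0.033
P(Condition Epsilon | elevated) = 0.0052/0.09724 ≈ 0.053
P(Condition Beta | elevated) = 0.0024/0.09724 ≈ 0.025
P(Condition Gamma | elevated) = 0.0864/0.09724 ≈ 0.889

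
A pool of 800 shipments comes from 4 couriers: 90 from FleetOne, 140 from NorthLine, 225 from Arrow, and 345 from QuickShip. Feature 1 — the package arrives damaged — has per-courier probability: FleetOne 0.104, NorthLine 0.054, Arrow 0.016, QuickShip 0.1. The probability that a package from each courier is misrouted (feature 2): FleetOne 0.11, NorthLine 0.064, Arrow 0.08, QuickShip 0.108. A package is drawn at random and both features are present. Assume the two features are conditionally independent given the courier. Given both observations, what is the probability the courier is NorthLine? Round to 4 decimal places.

0.0875

Compute prior × likelihood for every hypothesis:
  FleetOne: 0.1125 × 0.104 × 0.11 = 0.001287
  NorthLine: 0.175 × 0.054 × 0.064 = 0.0006048
  Arrow: 0.28125 × 0.016 × 0.08 = 0.00036
  QuickShip: 0.43125 × 0.1 × 0.108 = 0.0046575
Total = 0.0069093.
P(NorthLine | evidence) = 0.0006048 / 0.0069093 ≈ 0.0875.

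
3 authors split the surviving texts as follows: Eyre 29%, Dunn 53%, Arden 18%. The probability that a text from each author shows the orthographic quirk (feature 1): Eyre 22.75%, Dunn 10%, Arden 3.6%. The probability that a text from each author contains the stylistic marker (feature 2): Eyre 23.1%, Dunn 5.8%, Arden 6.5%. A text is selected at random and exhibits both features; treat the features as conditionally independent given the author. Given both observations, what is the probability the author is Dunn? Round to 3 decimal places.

Unnormalized posteriors (prior × likelihood):
  Eyre: 0.29 × 0.2275 × 0.231 = 0.015240225
  Dunn: 0.53 × 0.1 × 0.058 = 0.003074
  Arden: 0.18 × 0.036 × 0.065 = 0.0004212
Sum = 0.018735425.
P(Dunn | evidence) = 0.003074 / 0.018735425 ≈ 0.164.

0.164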